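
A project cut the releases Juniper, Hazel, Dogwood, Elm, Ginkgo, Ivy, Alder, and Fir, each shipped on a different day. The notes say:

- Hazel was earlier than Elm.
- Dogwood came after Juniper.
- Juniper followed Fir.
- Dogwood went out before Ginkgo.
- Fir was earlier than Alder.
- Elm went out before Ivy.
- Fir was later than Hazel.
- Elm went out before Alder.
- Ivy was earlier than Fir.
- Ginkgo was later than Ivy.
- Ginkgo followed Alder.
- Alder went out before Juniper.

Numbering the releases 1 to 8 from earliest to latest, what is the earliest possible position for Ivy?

3

Elm and Hazel must both come before Ivy — 2 forced predecessors.
Nothing else is forced ahead of Ivy, so its earliest slot is position 2 + 1 = 3.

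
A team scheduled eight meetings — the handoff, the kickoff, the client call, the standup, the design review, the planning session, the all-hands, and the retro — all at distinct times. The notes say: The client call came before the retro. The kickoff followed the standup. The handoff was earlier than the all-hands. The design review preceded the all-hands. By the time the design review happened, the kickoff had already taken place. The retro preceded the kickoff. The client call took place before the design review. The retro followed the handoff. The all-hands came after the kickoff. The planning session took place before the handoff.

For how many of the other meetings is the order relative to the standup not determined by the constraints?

4

Forced after the standup: the all-hands, the design review, and the kickoff.
That leaves the client call, the handoff, the planning session, and the retro with no forced order relative to the standup — 4.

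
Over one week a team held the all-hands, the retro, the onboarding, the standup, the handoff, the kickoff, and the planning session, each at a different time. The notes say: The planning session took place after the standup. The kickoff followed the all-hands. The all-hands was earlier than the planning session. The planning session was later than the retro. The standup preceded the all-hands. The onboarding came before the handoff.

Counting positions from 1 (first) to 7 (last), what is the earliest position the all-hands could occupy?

2

The standup must come before the all-hands — 1 forced predecessor.
Nothing else is forced ahead of the all-hands, so its earliest slot is position 1 + 1 = 2.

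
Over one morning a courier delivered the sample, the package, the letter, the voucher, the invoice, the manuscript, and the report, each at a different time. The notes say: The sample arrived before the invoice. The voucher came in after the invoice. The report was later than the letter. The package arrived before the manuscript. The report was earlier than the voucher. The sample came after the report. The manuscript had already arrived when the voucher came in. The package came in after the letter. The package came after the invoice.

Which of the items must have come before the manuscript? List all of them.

Directly stated before the manuscript: the package.
The invoice reaches the manuscript via the invoice → the package → the manuscript.
The letter reaches the manuscript via the letter → the package → the manuscript.
The report reaches the manuscript via the report → the sample → the invoice → the package → the manuscript.
Likewise the sample reaches the manuscript by chaining the stated constraints.
No chain forces the voucher ahead of the manuscript.

the invoice, the letter, the package, the report, the sample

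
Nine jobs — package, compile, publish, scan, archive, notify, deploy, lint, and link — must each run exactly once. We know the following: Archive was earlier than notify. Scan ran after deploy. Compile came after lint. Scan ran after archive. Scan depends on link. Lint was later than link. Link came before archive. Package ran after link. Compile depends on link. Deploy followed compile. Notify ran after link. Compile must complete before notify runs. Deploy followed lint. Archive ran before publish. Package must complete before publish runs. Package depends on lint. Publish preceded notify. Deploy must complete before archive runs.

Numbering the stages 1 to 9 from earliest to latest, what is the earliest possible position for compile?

3

Link and lint must both come before compile — 2 forced predecessors.
Nothing else is forced ahead of compile, so its earliest slot is position 2 + 1 = 3.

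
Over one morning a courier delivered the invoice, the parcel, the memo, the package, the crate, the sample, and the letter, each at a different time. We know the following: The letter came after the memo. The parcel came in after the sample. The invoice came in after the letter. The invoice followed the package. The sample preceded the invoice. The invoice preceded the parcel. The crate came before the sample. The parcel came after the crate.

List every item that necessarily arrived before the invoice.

the crate, the letter, the memo, the package, the sample

Directly stated before the invoice: the letter, the package, and the sample.
The crate reaches the invoice via the crate → the sample → the invoice.
The memo reaches the invoice via the memo → the letter → the invoice.
No chain forces the parcel ahead of the invoice.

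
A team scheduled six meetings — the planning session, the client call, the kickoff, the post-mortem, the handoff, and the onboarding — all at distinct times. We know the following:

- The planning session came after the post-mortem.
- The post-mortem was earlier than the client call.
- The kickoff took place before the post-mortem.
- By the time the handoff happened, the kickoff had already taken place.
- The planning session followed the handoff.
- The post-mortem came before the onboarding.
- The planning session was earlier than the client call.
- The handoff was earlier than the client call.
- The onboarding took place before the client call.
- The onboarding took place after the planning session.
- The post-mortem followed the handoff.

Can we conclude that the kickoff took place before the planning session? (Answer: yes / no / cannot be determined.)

yes

Chain the constraints: the kickoff → the post-mortem → the planning session. Each link is directly stated, so the kickoff comes before the planning session.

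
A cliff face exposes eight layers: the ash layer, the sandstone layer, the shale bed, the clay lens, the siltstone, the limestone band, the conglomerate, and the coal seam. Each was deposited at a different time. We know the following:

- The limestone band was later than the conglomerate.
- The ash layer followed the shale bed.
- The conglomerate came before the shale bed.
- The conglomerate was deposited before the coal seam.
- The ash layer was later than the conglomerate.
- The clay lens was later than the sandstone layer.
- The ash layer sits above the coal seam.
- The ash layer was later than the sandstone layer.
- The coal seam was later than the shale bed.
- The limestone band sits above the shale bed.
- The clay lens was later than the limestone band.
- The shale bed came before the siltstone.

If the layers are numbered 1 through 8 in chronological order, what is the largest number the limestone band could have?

7

The limestone band must come before the clay lens — 1 layer forced after it.
Everything else can be placed before the limestone band in some valid order, so the limestone band can sit as late as position 8 − 1 = 7.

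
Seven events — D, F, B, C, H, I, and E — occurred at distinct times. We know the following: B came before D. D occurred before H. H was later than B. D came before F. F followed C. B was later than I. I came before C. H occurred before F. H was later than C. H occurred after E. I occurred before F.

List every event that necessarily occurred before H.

B, C, D, E, I

Directly stated before H: B, C, D, and E.
I reaches H via I → B → H.
No chain forces F ahead of H.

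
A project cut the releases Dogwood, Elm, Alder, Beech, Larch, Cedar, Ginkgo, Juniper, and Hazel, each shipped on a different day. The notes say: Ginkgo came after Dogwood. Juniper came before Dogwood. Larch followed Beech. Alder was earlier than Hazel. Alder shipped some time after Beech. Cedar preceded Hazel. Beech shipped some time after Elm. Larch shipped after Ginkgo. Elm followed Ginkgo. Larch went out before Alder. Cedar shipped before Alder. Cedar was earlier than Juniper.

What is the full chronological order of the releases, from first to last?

Cedar, Juniper, Dogwood, Ginkgo, Elm, Beech, Larch, Alder, Hazel

The constraints fix every adjacent pair, so only one ordering works:
Cedar → Juniper → Dogwood → Ginkgo → Elm → Beech → Larch → Alder → Hazel.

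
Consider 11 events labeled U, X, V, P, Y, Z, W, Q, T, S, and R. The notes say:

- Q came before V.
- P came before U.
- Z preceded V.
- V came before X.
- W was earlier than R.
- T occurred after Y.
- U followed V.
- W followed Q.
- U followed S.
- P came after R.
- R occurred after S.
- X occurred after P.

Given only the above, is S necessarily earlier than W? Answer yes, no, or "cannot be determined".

No chain of stated constraints runs from S to W, and none runs from W to S either.
So the relative order of S and W is not fixed by the given facts.

cannot be determined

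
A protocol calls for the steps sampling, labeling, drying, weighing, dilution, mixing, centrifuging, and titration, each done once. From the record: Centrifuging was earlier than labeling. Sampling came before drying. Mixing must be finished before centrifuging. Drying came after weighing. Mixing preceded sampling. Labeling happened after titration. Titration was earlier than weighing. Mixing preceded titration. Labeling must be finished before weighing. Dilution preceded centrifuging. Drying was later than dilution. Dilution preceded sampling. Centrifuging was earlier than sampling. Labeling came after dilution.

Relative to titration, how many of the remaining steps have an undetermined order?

3

Forced before titration: mixing; forced after titration: drying, labeling, and weighing.
That leaves centrifuging, dilution, and sampling with no forced order relative to titration — 3.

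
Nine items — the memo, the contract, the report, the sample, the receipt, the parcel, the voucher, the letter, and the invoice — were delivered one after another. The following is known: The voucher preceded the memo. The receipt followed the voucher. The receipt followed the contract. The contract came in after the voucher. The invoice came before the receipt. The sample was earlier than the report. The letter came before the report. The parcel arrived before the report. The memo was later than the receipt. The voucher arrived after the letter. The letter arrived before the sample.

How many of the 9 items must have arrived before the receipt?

4

Directly stated before the receipt: the contract, the invoice, and the voucher.
The letter reaches the receipt via the letter → the voucher → the receipt.
No chain forces the sample (or any of the others) ahead of the receipt.
That's the contract, the invoice, the letter, and the voucher — 4 in all.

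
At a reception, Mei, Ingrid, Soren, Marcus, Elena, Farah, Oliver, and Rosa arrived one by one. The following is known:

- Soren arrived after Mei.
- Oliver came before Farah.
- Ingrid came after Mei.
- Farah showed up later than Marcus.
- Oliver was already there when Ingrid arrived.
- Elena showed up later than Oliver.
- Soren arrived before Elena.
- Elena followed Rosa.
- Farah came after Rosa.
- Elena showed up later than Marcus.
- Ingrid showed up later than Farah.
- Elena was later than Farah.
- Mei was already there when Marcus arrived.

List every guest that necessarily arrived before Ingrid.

Directly stated before Ingrid: Farah, Mei, and Oliver.
Marcus reaches Ingrid via Marcus → Farah → Ingrid.
Rosa reaches Ingrid via Rosa → Farah → Ingrid.

Farah, Marcus, Mei, Oliver, Rosa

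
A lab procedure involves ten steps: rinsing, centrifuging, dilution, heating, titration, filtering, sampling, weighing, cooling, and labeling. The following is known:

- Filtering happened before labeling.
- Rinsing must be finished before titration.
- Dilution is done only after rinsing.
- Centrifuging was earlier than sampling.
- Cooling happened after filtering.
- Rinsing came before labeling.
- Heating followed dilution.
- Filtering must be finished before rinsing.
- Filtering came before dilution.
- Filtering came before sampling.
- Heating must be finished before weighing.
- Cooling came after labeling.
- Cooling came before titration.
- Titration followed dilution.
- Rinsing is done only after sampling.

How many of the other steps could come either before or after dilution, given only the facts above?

2

Forced before dilution: centrifuging, filtering, rinsing, and sampling; forced after dilution: heating, titration, and weighing.
That leaves cooling and labeling with no forced order relative to dilution — 2.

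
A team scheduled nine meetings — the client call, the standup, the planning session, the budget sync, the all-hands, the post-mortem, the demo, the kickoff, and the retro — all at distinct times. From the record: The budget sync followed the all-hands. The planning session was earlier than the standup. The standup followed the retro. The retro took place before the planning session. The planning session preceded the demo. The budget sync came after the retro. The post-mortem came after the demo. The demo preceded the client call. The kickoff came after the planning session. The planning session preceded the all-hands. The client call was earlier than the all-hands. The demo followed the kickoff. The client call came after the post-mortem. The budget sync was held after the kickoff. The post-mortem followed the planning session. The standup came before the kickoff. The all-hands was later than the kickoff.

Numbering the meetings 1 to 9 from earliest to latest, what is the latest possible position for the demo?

5

The demo must come before the all-hands, the budget sync, the client call, and the post-mortem — 4 meetings forced after it.
Everything else can be placed before the demo in some valid order, so the demo can sit as late as position 9 − 4 = 5.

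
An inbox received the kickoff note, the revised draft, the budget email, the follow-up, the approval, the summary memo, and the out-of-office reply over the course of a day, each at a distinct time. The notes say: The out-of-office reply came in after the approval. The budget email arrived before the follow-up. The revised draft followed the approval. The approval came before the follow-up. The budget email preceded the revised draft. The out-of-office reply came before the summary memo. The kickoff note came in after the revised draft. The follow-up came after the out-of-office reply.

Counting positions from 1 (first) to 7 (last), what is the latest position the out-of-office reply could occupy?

5

The out-of-office reply must come before the follow-up and the summary memo — 2 messages forced after it.
Everything else can be placed before the out-of-office reply in some valid order, so the out-of-office reply can sit as late as position 7 − 2 = 5.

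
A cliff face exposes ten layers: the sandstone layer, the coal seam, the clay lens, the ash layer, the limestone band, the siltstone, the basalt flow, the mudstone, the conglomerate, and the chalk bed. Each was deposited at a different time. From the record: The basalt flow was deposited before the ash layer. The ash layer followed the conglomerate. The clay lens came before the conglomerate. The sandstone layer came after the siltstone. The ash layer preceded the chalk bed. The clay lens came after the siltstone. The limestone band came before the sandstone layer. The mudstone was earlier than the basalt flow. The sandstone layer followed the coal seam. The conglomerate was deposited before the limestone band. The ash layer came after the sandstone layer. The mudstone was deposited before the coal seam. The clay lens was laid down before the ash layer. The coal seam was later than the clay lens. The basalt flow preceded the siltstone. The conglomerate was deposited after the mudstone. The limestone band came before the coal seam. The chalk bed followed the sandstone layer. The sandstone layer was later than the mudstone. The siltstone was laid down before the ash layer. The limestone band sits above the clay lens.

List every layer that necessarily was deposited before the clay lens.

the basalt flow, the mudstone, the siltstone

Directly stated before the clay lens: the siltstone.
The basalt flow reaches the clay lens via the basalt flow → the siltstone → the clay lens.
The mudstone reaches the clay lens via the mudstone → the basalt flow → the siltstone → the clay lens.
No chain forces the sandstone layer (or any of the others) ahead of the clay lens.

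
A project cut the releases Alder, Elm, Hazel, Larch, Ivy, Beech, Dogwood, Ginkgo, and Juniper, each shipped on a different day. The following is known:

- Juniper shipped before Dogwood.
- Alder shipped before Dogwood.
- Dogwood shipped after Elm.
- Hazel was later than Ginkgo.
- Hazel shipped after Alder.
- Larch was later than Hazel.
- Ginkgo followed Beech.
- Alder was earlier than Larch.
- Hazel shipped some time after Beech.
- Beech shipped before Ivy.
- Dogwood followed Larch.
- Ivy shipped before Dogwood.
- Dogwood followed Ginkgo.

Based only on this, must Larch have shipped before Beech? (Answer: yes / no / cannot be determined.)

no

Tracing the constraints gives Beech → Hazel → Larch, so Beech must come before Larch.
That means Larch cannot be before Beech.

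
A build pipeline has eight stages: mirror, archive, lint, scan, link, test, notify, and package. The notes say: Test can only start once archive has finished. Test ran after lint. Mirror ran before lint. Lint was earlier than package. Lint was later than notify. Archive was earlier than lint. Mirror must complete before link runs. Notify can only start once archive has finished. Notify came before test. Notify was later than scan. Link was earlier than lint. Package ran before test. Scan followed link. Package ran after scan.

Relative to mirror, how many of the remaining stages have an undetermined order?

Forced after mirror: link, lint, notify, package, scan, and test.
That leaves archive with no forced order relative to mirror — 1.

1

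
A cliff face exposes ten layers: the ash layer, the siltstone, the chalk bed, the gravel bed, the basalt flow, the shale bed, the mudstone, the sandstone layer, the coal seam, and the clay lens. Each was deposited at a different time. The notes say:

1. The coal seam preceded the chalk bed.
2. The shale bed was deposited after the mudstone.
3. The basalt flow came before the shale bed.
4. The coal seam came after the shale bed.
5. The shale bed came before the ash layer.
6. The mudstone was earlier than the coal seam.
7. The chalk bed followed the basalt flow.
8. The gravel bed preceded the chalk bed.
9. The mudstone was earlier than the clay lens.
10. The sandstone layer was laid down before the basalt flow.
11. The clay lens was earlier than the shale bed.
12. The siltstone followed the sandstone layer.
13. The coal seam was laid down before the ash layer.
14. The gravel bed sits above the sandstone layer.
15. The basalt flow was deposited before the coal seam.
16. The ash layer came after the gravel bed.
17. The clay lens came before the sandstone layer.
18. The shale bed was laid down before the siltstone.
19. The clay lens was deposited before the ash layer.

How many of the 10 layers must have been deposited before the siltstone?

Directly stated before the siltstone: the sandstone layer and the shale bed.
The basalt flow reaches the siltstone via the basalt flow → the shale bed → the siltstone.
The clay lens reaches the siltstone via the clay lens → the shale bed → the siltstone.
The mudstone reaches the siltstone via the mudstone → the shale bed → the siltstone.
That's the basalt flow, the clay lens, the mudstone, the sandstone layer, and the shale bed — 5 in all.

5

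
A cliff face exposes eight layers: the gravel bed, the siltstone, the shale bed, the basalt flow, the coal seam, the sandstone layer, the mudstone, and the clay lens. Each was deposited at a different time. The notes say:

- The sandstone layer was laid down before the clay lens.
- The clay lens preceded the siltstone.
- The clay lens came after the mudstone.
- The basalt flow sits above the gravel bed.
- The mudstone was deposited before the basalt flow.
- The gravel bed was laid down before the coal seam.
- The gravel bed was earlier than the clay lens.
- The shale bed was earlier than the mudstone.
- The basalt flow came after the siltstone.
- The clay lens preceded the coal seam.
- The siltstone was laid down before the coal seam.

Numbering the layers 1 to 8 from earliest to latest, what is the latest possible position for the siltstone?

The siltstone must come before the basalt flow and the coal seam — 2 layers forced after it.
Everything else can be placed before the siltstone in some valid order, so the siltstone can sit as late as position 8 − 2 = 6.

6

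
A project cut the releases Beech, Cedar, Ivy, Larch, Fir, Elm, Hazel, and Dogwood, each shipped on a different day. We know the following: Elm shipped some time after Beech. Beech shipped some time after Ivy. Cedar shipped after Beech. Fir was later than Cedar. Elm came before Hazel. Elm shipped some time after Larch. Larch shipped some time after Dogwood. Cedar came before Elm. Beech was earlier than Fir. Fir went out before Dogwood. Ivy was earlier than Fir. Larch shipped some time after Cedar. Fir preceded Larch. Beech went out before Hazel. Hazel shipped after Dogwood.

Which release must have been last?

Hazel

Every other release has a chain of constraints placing it before Hazel, so Hazel is last.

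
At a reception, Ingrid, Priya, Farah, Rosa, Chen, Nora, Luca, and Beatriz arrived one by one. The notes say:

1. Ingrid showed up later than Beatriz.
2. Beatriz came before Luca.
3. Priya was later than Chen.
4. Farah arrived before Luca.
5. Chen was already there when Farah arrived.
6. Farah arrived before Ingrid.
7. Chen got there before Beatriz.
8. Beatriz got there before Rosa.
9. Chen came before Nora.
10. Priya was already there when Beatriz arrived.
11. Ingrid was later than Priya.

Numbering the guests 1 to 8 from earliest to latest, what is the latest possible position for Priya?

Priya must come before Beatriz, Ingrid, Luca, and Rosa — 4 guests forced after them.
Everything else can be placed before Priya in some valid order, so Priya can sit as late as position 8 − 4 = 4.

4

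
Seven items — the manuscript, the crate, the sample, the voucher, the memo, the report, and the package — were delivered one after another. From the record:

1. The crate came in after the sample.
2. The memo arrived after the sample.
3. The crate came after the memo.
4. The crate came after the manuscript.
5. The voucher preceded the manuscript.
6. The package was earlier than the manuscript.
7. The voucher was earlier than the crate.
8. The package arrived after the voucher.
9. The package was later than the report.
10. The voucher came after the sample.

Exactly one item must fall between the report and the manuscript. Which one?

Tracing the constraints gives the report → the package → the manuscript, so the package sits after the report and before the manuscript.
No other item is forced both after the report and before the manuscript.

the package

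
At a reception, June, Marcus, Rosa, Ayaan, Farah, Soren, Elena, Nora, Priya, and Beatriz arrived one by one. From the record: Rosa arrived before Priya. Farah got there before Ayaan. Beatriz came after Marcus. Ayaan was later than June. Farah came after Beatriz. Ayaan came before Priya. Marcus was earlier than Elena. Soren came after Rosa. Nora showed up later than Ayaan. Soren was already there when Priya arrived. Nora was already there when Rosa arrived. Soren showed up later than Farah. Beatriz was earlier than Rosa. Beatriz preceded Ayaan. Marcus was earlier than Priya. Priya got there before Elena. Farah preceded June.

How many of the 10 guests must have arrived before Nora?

Directly stated before Nora: Ayaan.
Beatriz reaches Nora via Beatriz → Ayaan → Nora.
Farah reaches Nora via Farah → Ayaan → Nora.
June reaches Nora via June → Ayaan → Nora.
Likewise Marcus reaches Nora by chaining the stated constraints.
No chain forces Elena (or any of the others) ahead of Nora.
That's Ayaan, Beatriz, Farah, June, and Marcus — 5 in all.

5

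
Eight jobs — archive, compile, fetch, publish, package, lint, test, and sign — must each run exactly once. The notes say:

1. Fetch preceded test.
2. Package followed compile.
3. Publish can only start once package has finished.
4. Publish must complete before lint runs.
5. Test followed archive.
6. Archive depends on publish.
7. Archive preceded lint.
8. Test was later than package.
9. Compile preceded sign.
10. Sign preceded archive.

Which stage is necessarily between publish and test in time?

archive

Tracing the constraints gives publish → archive → test, so archive sits after publish and before test.
No other stage is forced both after publish and before test.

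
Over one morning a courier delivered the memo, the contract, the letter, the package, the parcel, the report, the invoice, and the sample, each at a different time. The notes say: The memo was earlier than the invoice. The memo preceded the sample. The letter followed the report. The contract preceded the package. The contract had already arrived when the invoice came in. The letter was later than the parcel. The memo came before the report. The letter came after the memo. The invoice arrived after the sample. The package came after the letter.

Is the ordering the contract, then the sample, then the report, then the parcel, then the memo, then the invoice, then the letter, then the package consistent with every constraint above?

no

The constraints require the memo before the report, but in the proposed sequence the report appears ahead of the memo. That one violation is enough.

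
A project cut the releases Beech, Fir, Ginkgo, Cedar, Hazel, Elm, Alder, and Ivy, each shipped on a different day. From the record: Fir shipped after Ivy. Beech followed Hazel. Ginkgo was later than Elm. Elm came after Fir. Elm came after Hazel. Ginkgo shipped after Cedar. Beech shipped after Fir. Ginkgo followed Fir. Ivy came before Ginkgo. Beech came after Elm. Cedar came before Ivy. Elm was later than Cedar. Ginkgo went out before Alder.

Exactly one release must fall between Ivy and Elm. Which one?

Tracing the constraints gives Ivy → Fir → Elm, so Fir sits after Ivy and before Elm.
No other release is forced both after Ivy and before Elm.

Fir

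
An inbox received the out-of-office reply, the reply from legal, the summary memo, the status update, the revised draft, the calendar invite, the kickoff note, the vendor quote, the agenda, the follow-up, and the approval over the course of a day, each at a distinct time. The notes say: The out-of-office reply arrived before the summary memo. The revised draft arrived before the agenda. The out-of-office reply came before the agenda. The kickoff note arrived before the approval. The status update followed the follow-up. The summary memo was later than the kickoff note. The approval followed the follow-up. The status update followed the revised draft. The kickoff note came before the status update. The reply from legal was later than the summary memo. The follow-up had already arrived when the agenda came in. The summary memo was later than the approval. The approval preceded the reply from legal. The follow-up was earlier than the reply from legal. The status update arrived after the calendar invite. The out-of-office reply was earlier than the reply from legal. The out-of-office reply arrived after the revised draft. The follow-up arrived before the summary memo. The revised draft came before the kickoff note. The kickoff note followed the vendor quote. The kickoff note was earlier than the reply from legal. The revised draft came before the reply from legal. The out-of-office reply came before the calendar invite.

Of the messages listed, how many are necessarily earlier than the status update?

Directly stated before the status update: the calendar invite, the follow-up, the kickoff note, and the revised draft.
The out-of-office reply reaches the status update via the out-of-office reply → the calendar invite → the status update.
The vendor quote reaches the status update via the vendor quote → the kickoff note → the status update.
No chain forces the agenda (or any of the others) ahead of the status update.
That's the calendar invite, the follow-up, the kickoff note, the out-of-office reply, the revised draft, and the vendor quote — 6 in all.

6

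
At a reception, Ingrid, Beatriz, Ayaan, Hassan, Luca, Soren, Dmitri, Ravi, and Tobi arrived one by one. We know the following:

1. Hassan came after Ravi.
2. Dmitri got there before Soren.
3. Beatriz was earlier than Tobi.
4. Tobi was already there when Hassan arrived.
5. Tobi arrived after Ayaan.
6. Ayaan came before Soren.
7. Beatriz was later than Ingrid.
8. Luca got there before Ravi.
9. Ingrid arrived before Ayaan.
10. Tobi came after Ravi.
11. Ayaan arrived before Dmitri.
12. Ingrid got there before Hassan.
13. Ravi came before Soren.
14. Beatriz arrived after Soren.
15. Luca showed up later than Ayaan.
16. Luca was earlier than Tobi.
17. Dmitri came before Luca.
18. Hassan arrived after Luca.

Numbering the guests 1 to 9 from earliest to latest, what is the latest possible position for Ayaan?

Ayaan must come before Beatriz, Dmitri, Hassan, Luca, Ravi, Soren, and Tobi — 7 guests forced after them.
Everything else can be placed before Ayaan in some valid order, so Ayaan can sit as late as position 9 − 7 = 2.

2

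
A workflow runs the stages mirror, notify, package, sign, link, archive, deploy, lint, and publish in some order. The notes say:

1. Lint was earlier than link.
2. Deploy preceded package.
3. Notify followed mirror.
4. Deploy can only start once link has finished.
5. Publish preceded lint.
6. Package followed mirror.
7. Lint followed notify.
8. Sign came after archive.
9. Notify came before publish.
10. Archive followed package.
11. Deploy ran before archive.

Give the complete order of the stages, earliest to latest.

mirror, notify, publish, lint, link, deploy, package, archive, sign

The constraints fix every adjacent pair, so only one ordering works:
mirror → notify → publish → lint → link → deploy → package → archive → sign.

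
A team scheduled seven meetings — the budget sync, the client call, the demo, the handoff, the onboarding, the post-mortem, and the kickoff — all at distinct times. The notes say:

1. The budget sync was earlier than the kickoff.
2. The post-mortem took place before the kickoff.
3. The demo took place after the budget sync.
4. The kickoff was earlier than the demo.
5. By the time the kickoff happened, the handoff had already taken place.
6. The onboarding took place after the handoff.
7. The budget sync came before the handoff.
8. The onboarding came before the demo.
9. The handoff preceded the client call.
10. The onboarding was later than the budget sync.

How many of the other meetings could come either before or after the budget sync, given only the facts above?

Forced after the budget sync: the client call, the demo, the handoff, the kickoff, and the onboarding.
That leaves the post-mortem with no forced order relative to the budget sync — 1.

1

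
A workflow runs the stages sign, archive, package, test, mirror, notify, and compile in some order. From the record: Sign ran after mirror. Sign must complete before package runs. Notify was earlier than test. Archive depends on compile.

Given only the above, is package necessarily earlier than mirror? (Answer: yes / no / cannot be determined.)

Tracing the constraints gives mirror → sign → package, so mirror must come before package.
That means package cannot be before mirror.

no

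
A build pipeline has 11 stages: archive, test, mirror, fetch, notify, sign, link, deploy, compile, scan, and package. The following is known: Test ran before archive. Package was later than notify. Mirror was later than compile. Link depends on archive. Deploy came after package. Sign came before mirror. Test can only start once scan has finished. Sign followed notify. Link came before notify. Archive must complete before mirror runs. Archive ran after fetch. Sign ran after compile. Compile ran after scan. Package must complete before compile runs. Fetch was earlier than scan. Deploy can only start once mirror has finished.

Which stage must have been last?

deploy

Every other stage has a chain of constraints placing it before deploy, so deploy is last.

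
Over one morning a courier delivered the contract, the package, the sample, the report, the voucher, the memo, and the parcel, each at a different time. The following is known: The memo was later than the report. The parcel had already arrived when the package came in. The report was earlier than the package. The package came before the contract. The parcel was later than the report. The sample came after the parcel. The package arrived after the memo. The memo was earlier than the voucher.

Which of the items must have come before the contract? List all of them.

the memo, the package, the parcel, the report

Directly stated before the contract: the package.
The memo reaches the contract via the memo → the package → the contract.
The parcel reaches the contract via the parcel → the package → the contract.
The report reaches the contract via the report → the package → the contract.
No chain forces the sample (or any of the others) ahead of the contract.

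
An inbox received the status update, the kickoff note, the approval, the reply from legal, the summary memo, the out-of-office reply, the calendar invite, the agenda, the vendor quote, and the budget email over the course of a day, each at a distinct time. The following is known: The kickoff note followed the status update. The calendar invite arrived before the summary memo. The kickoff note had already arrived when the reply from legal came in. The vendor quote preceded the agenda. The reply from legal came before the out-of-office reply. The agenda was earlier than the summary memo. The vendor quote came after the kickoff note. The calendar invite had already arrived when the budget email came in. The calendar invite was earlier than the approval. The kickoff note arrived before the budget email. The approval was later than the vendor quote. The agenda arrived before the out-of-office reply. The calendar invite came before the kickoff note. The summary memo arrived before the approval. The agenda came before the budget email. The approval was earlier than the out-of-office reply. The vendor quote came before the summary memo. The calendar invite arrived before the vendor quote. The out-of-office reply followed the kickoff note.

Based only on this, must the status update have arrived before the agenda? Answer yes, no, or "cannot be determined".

yes

Chain the constraints: the status update → the kickoff note → the vendor quote → the agenda. Each link is directly stated, so the status update comes before the agenda.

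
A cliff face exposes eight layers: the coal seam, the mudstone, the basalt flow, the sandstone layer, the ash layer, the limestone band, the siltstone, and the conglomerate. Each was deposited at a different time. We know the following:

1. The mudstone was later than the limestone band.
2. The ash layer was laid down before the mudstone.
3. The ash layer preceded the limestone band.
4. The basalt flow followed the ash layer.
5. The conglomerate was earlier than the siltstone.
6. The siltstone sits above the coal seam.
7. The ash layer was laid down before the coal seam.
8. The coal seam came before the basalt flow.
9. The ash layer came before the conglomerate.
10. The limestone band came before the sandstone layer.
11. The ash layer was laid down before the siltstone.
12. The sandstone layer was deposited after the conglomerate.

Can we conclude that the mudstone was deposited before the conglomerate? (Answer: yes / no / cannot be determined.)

cannot be determined

No chain of stated constraints runs from the mudstone to the conglomerate, and none runs from the conglomerate to the mudstone either.
So the relative order of the mudstone and the conglomerate is not fixed by the given facts.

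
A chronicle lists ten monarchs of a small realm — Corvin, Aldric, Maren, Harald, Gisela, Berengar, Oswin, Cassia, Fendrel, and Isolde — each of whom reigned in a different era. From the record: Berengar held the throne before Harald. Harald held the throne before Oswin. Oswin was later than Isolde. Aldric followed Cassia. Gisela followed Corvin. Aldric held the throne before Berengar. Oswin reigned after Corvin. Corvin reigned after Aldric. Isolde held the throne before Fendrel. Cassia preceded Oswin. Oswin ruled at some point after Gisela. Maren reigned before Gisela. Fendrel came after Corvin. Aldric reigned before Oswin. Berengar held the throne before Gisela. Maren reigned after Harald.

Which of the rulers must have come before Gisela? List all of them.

Directly stated before Gisela: Berengar, Corvin, and Maren.
Aldric reaches Gisela via Aldric → Berengar → Gisela.
Cassia reaches Gisela via Cassia → Aldric → Berengar → Gisela.
Harald reaches Gisela via Harald → Maren → Gisela.

Aldric, Berengar, Cassia, Corvin, Harald, Maren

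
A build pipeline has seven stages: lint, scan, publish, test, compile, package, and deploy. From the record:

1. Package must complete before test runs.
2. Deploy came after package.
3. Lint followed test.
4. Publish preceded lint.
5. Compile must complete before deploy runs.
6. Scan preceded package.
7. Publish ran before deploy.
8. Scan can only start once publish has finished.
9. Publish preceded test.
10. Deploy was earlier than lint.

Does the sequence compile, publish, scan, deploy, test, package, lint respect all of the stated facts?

The constraints require package before test, but in the proposed sequence test appears ahead of package. That one violation is enough.

no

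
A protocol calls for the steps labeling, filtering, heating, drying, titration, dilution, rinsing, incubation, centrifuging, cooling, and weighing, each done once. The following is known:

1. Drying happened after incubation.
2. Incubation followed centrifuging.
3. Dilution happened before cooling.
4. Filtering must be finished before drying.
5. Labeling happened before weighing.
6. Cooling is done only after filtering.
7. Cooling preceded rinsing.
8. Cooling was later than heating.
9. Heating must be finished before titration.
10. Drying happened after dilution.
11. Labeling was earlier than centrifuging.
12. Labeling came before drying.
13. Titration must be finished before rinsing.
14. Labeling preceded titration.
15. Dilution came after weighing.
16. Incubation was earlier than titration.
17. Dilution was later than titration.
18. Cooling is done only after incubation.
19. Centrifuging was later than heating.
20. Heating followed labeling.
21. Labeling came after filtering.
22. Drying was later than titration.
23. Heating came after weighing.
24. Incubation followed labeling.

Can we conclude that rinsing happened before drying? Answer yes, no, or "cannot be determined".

cannot be determined

No chain of stated constraints runs from rinsing to drying, and none runs from drying to rinsing either.
So the relative order of rinsing and drying is not fixed by the given facts.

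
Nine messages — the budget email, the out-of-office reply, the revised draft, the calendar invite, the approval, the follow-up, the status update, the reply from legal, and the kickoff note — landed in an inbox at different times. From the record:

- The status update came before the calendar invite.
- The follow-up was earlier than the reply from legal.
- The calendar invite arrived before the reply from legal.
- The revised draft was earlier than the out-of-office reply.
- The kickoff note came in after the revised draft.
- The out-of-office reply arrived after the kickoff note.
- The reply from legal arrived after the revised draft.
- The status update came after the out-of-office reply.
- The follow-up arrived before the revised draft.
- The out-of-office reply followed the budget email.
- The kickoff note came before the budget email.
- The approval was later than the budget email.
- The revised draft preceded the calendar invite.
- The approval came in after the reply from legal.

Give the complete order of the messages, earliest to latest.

The constraints fix every adjacent pair, so only one ordering works:
the follow-up → the revised draft → the kickoff note → the budget email → the out-of-office reply → the status update → the calendar invite → the reply from legal → the approval.

the follow-up, the revised draft, the kickoff note, the budget email, the out-of-office reply, the status update, the calendar invite, the reply from legal, the approval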